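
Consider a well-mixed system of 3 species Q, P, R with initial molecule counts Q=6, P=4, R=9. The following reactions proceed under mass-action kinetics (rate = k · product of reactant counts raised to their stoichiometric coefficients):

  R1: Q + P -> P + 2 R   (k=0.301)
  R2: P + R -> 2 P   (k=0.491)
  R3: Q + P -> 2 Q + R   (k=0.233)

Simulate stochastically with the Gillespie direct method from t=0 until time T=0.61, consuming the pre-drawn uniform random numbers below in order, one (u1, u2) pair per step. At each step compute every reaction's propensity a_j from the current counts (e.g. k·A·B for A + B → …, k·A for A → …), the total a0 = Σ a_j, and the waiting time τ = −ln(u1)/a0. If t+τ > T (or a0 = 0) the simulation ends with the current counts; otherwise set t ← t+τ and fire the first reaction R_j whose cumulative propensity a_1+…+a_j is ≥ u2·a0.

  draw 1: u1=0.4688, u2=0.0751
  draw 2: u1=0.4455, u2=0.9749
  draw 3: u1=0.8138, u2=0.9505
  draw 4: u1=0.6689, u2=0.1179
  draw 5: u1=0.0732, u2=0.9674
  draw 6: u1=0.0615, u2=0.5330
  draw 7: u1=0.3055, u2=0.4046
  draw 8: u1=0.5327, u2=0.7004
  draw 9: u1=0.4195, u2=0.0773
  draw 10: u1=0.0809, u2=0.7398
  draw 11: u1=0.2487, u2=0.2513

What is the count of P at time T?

P at T = 5

t=0.000: Q=6 P=4 R=9
Draw 1: a1=7.224, a2=17.676, a3=5.592, a0=30.492; τ=−ln(0.4688)/30.492=0.025 → t=0.025; u2·a0=0.0751·30.492=2.290 ≤ a1=7.224 → R1 fires; Q=5 P=4 R=11
Draw 2: a1=6.020, a2=21.604, a3=4.660, a0=32.284; τ=−ln(0.4455)/32.284=0.025 → t=0.050; u2·a0=0.9749·32.284=31.474; a1+a2=27.624 < 31.474 ≤ a1+…+a3=32.284 → R3 fires; Q=6 P=3 R=12
Draw 3: a1=5.418, a2=17.676, a3=4.194, a0=27.288; τ=−ln(0.8138)/27.288=0.008 → t=0.057; u2·a0=0.9505·27.288=25.937; a1+a2=23.094 < 25.937 ≤ a1+…+a3=27.288 → R3 fires; Q=7 P=2 R=13
Draw 4: a1=4.214, a2=12.766, a3=3.262, a0=20.242; τ=−ln(0.6689)/20.242=0.020 → t=0.077; u2·a0=0.1179·20.242=2.387 ≤ a1=4.214 → R1 fires; Q=6 P=2 R=15
Draw 5: a1=3.612, a2=14.730, a3=2.796, a0=21.138; τ=−ln(0.0732)/21.138=0.124 → t=0.201; u2·a0=0.9674·21.138=20.449; a1+a2=18.342 < 20.449 ≤ a1+…+a3=21.138 → R3 fires; Q=7 P=1 R=16
Draw 6: a1=2.107, a2=7.856, a3=1.631, a0=11.594; τ=−ln(0.0615)/11.594=0.241 → t=0.442; u2·a0=0.5330·11.594=6.180; a1=2.107 < 6.180 ≤ a1+a2=9.963 → R2 fires; Q=7 P=2 R=15
Draw 7: a1=4.214, a2=14.730, a3=3.262, a0=22.206; τ=−ln(0.3055)/22.206=0.053 → t=0.495; u2·a0=0.4046·22.206=8.985; a1=4.214 < 8.985 ≤ a1+a2=18.944 → R2 fires; Q=7 P=3 R=14
Draw 8: a1=6.321, a2=20.622, a3=4.893, a0=31.836; τ=−ln(0.5327)/31.836=0.020 → t=0.515; u2·a0=0.7004·31.836=22.298; a1=6.321 < 22.298 ≤ a1+a2=26.943 → R2 fires; Q=7 P=4 R=13
Draw 9: a1=8.428, a2=25.532, a3=6.524, a0=40.484; τ=−ln(0.4195)/40.484=0.021 → t=0.536; u2·a0=0.0773·40.484=3.129 ≤ a1=8.428 → R1 fires; Q=6 P=4 R=15
Draw 10: a1=7.224, a2=29.460, a3=5.592, a0=42.276; τ=−ln(0.0809)/42.276=0.059 → t=0.596; u2·a0=0.7398·42.276=31.276; a1=7.224 < 31.276 ≤ a1+a2=36.684 → R2 fires; Q=6 P=5 R=14
Draw 11: a1=9.030, a2=34.370, a3=6.990, a0=50.390; τ=−ln(0.2487)/50.390=0.028 → t=0.623 > T=0.61: stop.
Read off P at T=0.61: 5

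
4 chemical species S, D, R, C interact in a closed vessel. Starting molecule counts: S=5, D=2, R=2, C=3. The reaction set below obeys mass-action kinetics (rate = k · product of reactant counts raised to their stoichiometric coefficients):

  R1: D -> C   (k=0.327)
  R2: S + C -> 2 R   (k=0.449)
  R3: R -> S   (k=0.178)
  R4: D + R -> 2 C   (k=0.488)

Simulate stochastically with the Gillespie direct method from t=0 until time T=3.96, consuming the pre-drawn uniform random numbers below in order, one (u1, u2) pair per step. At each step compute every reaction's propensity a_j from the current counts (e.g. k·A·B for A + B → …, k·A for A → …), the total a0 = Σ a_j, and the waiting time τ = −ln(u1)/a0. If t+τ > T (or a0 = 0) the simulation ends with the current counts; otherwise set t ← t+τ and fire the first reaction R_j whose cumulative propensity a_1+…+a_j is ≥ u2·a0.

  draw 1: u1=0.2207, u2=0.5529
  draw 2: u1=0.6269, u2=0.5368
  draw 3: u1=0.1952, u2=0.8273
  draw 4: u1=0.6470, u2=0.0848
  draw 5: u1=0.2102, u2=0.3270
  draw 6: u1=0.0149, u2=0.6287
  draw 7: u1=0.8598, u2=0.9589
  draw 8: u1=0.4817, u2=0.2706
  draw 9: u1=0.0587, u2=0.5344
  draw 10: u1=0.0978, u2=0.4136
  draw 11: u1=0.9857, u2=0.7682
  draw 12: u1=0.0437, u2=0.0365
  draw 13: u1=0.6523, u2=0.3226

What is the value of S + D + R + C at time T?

Value at T = 12

Check how each reaction changes W = S + D + R + C (weight of products minus weight of reactants):
R1: D -> C: (1·1) − (1·1) = 1 − 1 = 0
R2: S + C -> 2 R: (1·2) − (1·1 + 1·1) = 2 − 2 = 0
R3: R -> S: (1·1) − (1·1) = 1 − 1 = 0
R4: D + R -> 2 C: (1·2) − (1·1 + 1·1) = 2 − 2 = 0
Every reaction leaves W unchanged, so W is conserved and no simulation is needed: W(T) = W(0) = 5 + 2 + 2 + 3 = 12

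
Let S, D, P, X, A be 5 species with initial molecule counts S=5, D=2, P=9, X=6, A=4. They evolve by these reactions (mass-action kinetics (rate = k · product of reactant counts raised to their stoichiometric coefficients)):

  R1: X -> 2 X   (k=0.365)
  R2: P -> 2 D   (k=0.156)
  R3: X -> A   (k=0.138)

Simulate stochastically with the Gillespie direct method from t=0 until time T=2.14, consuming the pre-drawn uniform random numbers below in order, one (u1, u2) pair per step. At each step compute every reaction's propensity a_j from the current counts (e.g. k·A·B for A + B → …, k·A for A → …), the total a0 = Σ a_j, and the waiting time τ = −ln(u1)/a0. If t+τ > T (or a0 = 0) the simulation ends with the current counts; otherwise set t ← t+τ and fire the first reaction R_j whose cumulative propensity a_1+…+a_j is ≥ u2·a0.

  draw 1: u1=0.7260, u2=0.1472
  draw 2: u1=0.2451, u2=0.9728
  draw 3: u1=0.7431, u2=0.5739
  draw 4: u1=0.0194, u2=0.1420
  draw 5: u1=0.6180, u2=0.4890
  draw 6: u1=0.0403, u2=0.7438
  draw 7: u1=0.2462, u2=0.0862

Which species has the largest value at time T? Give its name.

t=0.000: S=5 D=2 P=9 X=6 A=4
Draw 1: a1=2.190, a2=1.404, a3=0.828, a0=4.422; τ=−ln(0.7260)/4.422=0.072 → t=0.072; u2·a0=0.1472·4.422=0.651 ≤ a1=2.190 → R1 fires; S=5 D=2 P=9 X=7 A=4
Draw 2: a1=2.555, a2=1.404, a3=0.966, a0=4.925; τ=−ln(0.2451)/4.925=0.286 → t=0.358; u2·a0=0.9728·4.925=4.791; a1+a2=3.959 < 4.791 ≤ a1+…+a3=4.925 → R3 fires; S=5 D=2 P=9 X=6 A=5
Draw 3: a1=2.190, a2=1.404, a3=0.828, a0=4.422; τ=−ln(0.7431)/4.422=0.067 → t=0.425; u2·a0=0.5739·4.422=2.538; a1=2.190 < 2.538 ≤ a1+a2=3.594 → R2 fires; S=5 D=4 P=8 X=6 A=5
Draw 4: a1=2.190, a2=1.248, a3=0.828, a0=4.266; τ=−ln(0.0194)/4.266=0.924 → t=1.349; u2·a0=0.1420·4.266=0.606 ≤ a1=2.190 → R1 fires; S=5 D=4 P=8 X=7 A=5
Draw 5: a1=2.555, a2=1.248, a3=0.966, a0=4.769; τ=−ln(0.6180)/4.769=0.101 → t=1.450; u2·a0=0.4890·4.769=2.332 ≤ a1=2.555 → R1 fires; S=5 D=4 P=8 X=8 A=5
Draw 6: a1=2.920, a2=1.248, a3=1.104, a0=5.272; τ=−ln(0.0403)/5.272=0.609 → t=2.059; u2·a0=0.7438·5.272=3.921; a1=2.920 < 3.921 ≤ a1+a2=4.168 → R2 fires; S=5 D=6 P=7 X=8 A=5
Draw 7: a1=2.920, a2=1.092, a3=1.104, a0=5.116; τ=−ln(0.2462)/5.116=0.274 → t=2.333 > T=2.14: stop.
At T=2.14: S=5 D=6 P=7 X=8 A=5; the largest is X.

Dominant species at T: X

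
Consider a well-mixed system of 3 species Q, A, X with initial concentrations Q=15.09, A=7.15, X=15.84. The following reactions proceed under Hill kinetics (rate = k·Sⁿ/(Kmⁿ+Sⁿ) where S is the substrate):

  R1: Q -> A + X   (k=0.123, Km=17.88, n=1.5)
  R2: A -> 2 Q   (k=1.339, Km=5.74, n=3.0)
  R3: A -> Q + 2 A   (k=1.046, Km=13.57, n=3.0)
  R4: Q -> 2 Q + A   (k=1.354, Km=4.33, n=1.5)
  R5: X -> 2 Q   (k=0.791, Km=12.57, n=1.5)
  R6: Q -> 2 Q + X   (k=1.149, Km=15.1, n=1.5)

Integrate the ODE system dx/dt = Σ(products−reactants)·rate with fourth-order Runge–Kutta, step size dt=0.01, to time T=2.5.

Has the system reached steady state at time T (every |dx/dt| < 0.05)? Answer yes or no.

Steady state at T: no

RK4 with dt=0.01: 250 steps to T=2.5. Trajectory (selected grid times):
t=0.00: Q=15.09 A=7.15 X=15.84
t=0.28: Q=16.37 A=7.29 X=15.89
t=0.56: Q=17.67 A=7.42 X=15.95
t=0.83: Q=18.95 A=7.56 X=16.02
t=1.11: Q=20.30 A=7.70 X=16.10
t=1.39: Q=21.67 A=7.85 X=16.19
t=1.67: Q=23.06 A=7.99 X=16.28
t=1.94: Q=24.42 A=8.14 X=16.38
t=2.22: Q=25.85 A=8.29 X=16.49
t=2.50: Q=27.30 A=8.44 X=16.60
Rates at T: R1=0.0804, R2=1.0183, R3=0.2027, R4=1.2736, R5=0.4769, R6=0.8141
dx/dt at T (Σ net stoichiometry × rate): Q=+5.2003, A=+0.5383, X=+0.4176
Largest |dx/dt| is |+5.2003| (Q) ≥ 0.05 → not steady.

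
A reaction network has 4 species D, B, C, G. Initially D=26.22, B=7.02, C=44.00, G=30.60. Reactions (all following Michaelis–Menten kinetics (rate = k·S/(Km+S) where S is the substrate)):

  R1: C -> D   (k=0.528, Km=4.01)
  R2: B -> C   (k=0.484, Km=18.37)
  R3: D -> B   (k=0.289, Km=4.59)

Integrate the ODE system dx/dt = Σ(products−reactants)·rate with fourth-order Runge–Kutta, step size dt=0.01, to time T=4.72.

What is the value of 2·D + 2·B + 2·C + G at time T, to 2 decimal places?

Check how each reaction changes W = 2·D + 2·B + 2·C + G (weight of products minus weight of reactants):
R1: C -> D: (2·1) − (2·1) = 2 − 2 = 0
R2: B -> C: (2·1) − (2·1) = 2 − 2 = 0
R3: D -> B: (2·1) − (2·1) = 2 − 2 = 0
Every reaction leaves W unchanged, so W is conserved and no simulation is needed: W(T) = W(0) = 2·26.22 + 2·7.02 + 2·44.00 + 30.60 = 185.08

Value at T = 185.08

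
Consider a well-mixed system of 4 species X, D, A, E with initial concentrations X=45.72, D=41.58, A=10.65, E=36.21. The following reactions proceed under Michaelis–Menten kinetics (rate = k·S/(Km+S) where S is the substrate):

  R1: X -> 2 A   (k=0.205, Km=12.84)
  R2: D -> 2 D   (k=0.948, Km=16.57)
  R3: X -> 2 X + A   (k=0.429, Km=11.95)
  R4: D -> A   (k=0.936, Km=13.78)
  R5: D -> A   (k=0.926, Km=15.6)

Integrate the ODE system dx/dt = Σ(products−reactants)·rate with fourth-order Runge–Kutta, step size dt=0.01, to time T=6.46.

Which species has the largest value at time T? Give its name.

RK4 with dt=0.01: 646 steps to T=6.46. Trajectory (selected grid times):
t=0.00: X=45.72 D=41.58 A=10.65 E=36.21
t=0.72: X=45.85 D=41.08 A=12.11 E=36.21
t=1.44: X=45.98 D=40.58 A=13.58 E=36.21
t=2.15: X=46.11 D=40.08 A=15.02 E=36.21
t=2.87: X=46.24 D=39.59 A=16.47 E=36.21
t=3.59: X=46.37 D=39.09 A=17.93 E=36.21
t=4.31: X=46.50 D=38.60 A=19.38 E=36.21
t=5.02: X=46.63 D=38.11 A=20.80 E=36.21
t=5.74: X=46.76 D=37.62 A=22.25 E=36.21
t=6.46: X=46.89 D=37.13 A=23.69 E=36.21
At T=6.46: X=46.89 D=37.13 A=23.69 E=36.21; the largest is X.

Dominant species at T: X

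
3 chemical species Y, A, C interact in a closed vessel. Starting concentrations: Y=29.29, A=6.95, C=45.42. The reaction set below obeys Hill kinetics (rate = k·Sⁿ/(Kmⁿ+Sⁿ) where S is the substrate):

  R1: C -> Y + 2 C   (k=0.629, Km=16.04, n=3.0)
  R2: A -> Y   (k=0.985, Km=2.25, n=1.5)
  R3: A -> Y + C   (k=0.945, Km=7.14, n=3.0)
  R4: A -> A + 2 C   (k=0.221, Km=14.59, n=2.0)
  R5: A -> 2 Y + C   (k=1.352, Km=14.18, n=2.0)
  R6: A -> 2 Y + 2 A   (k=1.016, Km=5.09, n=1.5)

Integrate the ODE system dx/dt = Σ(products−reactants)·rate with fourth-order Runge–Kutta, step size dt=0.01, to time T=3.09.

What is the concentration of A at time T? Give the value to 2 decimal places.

RK4 with dt=0.01: 309 steps to T=3.09. Trajectory (selected grid times):
t=0.00: Y=29.29 A=6.95 C=45.42
t=0.34: Y=30.52 A=6.64 C=45.89
t=0.69: Y=31.74 A=6.34 C=46.35
t=1.03: Y=32.89 A=6.07 C=46.78
t=1.37: Y=34.01 A=5.80 C=47.19
t=1.72: Y=35.12 A=5.54 C=47.60
t=2.06: Y=36.17 A=5.30 C=47.98
t=2.40: Y=37.18 A=5.07 C=48.34
t=2.75: Y=38.19 A=4.85 C=48.71
t=3.09: Y=39.14 A=4.64 C=49.05
Read off A at T=3.09: 4.64

A at T = 4.64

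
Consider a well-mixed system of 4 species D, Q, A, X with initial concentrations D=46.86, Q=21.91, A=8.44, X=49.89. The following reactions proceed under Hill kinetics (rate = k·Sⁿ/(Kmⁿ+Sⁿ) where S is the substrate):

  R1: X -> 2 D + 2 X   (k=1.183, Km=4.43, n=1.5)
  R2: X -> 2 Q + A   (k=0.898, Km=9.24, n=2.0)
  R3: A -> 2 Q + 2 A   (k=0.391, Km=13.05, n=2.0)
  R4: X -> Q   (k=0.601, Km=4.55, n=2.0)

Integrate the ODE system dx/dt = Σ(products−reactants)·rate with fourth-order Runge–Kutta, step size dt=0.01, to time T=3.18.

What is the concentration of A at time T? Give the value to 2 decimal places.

RK4 with dt=0.01: 318 steps to T=3.18. Trajectory (selected grid times):
t=0.00: D=46.86 Q=21.91 A=8.44 X=49.89
t=0.35: D=47.67 Q=22.81 A=8.79 X=49.78
t=0.71: D=48.50 Q=23.74 A=9.14 X=49.67
t=1.06: D=49.30 Q=24.65 A=9.49 X=49.56
t=1.41: D=50.11 Q=25.56 A=9.85 X=49.45
t=1.77: D=50.94 Q=26.50 A=10.21 X=49.34
t=2.12: D=51.75 Q=27.43 A=10.57 X=49.23
t=2.47: D=52.55 Q=28.35 A=10.93 X=49.12
t=2.83: D=53.38 Q=29.31 A=11.30 X=49.01
t=3.18: D=54.19 Q=30.24 A=11.66 X=48.90
Read off A at T=3.18: 11.66

A at T = 11.66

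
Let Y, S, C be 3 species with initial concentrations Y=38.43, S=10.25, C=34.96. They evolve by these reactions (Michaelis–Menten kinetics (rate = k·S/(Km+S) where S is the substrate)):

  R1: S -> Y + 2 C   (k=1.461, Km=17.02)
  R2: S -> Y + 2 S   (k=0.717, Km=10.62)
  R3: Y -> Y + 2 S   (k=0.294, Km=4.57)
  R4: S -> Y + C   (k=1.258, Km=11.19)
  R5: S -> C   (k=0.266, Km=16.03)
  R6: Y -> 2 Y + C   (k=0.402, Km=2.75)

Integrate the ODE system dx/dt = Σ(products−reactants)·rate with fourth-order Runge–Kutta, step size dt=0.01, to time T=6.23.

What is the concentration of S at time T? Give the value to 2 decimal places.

S at T = 8.31

RK4 with dt=0.01: 623 steps to T=6.23. Trajectory (selected grid times):
t=0.00: Y=38.43 S=10.25 C=34.96
t=0.69: Y=39.72 S=10.00 C=36.45
t=1.38: Y=40.99 S=9.75 C=37.93
t=2.08: Y=42.27 S=9.51 C=39.41
t=2.77: Y=43.52 S=9.29 C=40.85
t=3.46: Y=44.76 S=9.08 C=42.28
t=4.15: Y=45.98 S=8.87 C=43.69
t=4.85: Y=47.21 S=8.67 C=45.10
t=5.54: Y=48.40 S=8.49 C=46.48
t=6.23: Y=49.59 S=8.31 C=47.85
Read off S at T=6.23: 8.31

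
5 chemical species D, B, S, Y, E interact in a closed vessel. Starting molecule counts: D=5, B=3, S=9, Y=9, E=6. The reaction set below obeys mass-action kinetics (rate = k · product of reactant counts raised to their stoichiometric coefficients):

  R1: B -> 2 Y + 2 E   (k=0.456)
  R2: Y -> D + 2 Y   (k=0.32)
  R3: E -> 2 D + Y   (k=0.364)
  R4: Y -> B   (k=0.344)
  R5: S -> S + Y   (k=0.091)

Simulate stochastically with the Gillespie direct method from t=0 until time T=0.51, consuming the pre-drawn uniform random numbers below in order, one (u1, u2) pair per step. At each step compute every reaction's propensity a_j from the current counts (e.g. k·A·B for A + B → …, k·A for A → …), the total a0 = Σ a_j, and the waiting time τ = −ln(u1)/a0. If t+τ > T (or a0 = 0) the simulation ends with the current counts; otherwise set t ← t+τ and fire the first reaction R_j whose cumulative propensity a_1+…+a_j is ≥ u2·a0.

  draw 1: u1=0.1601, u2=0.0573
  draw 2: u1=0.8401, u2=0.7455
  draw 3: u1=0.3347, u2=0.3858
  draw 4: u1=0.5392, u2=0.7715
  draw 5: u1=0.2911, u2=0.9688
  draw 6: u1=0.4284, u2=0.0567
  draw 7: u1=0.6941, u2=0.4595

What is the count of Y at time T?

t=0.000: D=5 B=3 S=9 Y=9 E=6
Draw 1: a1=1.368, a2=2.880, a3=2.184, a4=3.096, a5=0.819, a0=10.347; τ=−ln(0.1601)/10.347=0.177 → t=0.177; u2·a0=0.0573·10.347=0.593 ≤ a1=1.368 → R1 fires; D=5 B=2 S=9 Y=11 E=8
Draw 2: a1=0.912, a2=3.520, a3=2.912, a4=3.784, a5=0.819, a0=11.947; τ=−ln(0.8401)/11.947=0.015 → t=0.192; u2·a0=0.7455·11.947=8.906; a1+…+a3=7.344 < 8.906 ≤ a1+…+a4=11.128 → R4 fires; D=5 B=3 S=9 Y=10 E=8
Draw 3: a1=1.368, a2=3.200, a3=2.912, a4=3.440, a5=0.819, a0=11.739; τ=−ln(0.3347)/11.739=0.093 → t=0.285; u2·a0=0.3858·11.739=4.529; a1=1.368 < 4.529 ≤ a1+a2=4.568 → R2 fires; D=6 B=3 S=9 Y=11 E=8
Draw 4: a1=1.368, a2=3.520, a3=2.912, a4=3.784, a5=0.819, a0=12.403; τ=−ln(0.5392)/12.403=0.050 → t=0.335; u2·a0=0.7715·12.403=9.569; a1+…+a3=7.800 < 9.569 ≤ a1+…+a4=11.584 → R4 fires; D=6 B=4 S=9 Y=10 E=8
Draw 5: a1=1.824, a2=3.200, a3=2.912, a4=3.440, a5=0.819, a0=12.195; τ=−ln(0.2911)/12.195=0.101 → t=0.436; u2·a0=0.9688·12.195=11.815; a1+…+a4=11.376 < 11.815 ≤ a1+…+a5=12.195 → R5 fires; D=6 B=4 S=9 Y=11 E=8
Draw 6: a1=1.824, a2=3.520, a3=2.912, a4=3.784, a5=0.819, a0=12.859; τ=−ln(0.4284)/12.859=0.066 → t=0.502; u2·a0=0.0567·12.859=0.729 ≤ a1=1.824 → R1 fires; D=6 B=3 S=9 Y=13 E=10
Draw 7: a1=1.368, a2=4.160, a3=3.640, a4=4.472, a5=0.819, a0=14.459; τ=−ln(0.6941)/14.459=0.025 → t=0.527 > T=0.51: stop.
Read off Y at T=0.51: 13

Y at T = 13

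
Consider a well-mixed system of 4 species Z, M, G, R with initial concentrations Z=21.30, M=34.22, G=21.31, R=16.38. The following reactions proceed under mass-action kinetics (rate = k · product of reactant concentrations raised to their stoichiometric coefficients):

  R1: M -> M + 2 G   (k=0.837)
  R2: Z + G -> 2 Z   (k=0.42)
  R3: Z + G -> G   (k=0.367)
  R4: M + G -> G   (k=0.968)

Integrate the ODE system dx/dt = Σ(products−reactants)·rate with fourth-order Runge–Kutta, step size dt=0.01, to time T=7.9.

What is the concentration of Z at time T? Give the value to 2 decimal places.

RK4 with dt=0.01: 790 steps to T=7.9. Trajectory (selected grid times):
t=0.00: Z=21.30 M=34.22 G=21.31 R=16.38
t=0.88: Z=24.78 M=2.15 G=0.36 R=16.38
t=1.76: Z=25.15 M=1.65 G=0.27 R=16.38
t=2.63: Z=25.43 M=1.35 G=0.22 R=16.38
t=3.51: Z=25.66 M=1.14 G=0.18 R=16.38
t=4.39: Z=25.86 M=0.99 G=0.15 R=16.38
t=5.27: Z=26.04 M=0.87 G=0.14 R=16.38
t=6.14: Z=26.19 M=0.79 G=0.12 R=16.38
t=7.02: Z=26.33 M=0.71 G=0.11 R=16.38
t=7.90: Z=26.46 M=0.65 G=0.10 R=16.38
Read off Z at T=7.9: 26.46

Z at T = 26.46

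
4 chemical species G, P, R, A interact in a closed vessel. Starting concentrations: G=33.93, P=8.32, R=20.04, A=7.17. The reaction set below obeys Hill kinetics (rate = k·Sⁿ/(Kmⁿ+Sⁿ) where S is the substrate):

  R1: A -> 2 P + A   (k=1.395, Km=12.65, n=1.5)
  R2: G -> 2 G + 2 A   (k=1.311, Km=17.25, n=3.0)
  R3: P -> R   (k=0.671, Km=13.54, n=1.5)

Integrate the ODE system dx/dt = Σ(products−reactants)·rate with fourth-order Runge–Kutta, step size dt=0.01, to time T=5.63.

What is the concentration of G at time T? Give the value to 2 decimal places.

RK4 with dt=0.01: 563 steps to T=5.63. Trajectory (selected grid times):
t=0.00: G=33.93 P=8.32 R=20.04 A=7.17
t=0.63: G=34.66 P=8.76 R=20.18 A=8.64
t=1.25: G=35.39 P=9.29 R=20.33 A=10.09
t=1.88: G=36.13 P=9.90 R=20.49 A=11.57
t=2.50: G=36.87 P=10.59 R=20.65 A=13.04
t=3.13: G=37.62 P=11.34 R=20.83 A=14.55
t=3.75: G=38.36 P=12.14 R=21.01 A=16.03
t=4.38: G=39.12 P=13.01 R=21.21 A=17.55
t=5.00: G=39.87 P=13.90 R=21.42 A=19.05
t=5.63: G=40.64 P=14.84 R=21.64 A=20.58
Read off G at T=5.63: 40.64

G at T = 40.64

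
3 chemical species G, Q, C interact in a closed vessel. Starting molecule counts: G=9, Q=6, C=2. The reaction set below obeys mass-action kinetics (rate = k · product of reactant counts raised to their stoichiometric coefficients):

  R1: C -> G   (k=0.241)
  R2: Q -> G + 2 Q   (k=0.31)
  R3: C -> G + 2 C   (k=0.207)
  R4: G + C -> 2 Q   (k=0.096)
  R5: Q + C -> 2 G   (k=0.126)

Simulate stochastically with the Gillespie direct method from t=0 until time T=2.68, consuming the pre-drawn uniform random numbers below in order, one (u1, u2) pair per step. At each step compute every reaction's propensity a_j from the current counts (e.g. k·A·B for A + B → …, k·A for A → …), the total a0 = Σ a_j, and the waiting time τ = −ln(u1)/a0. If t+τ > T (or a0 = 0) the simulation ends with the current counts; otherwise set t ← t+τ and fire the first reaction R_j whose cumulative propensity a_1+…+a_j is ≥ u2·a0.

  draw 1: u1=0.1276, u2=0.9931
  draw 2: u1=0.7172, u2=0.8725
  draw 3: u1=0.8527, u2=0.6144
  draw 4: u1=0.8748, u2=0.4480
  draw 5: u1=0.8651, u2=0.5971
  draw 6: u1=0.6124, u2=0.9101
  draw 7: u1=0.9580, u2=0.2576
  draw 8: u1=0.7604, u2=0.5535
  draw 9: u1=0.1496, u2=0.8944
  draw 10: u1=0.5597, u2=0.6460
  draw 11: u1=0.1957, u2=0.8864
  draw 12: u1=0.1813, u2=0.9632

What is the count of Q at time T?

Q at T = 13

t=0.000: G=9 Q=6 C=2
Draw 1: a1=0.482, a2=1.860, a3=0.414, a4=1.728, a5=1.512, a0=5.996; τ=−ln(0.1276)/5.996=0.343 → t=0.343; u2·a0=0.9931·5.996=5.955; a1+…+a4=4.484 < 5.955 ≤ a1+…+a5=5.996 → R5 fires; G=11 Q=5 C=1
Draw 2: a1=0.241, a2=1.550, a3=0.207, a4=1.056, a5=0.630, a0=3.684; τ=−ln(0.7172)/3.684=0.090 → t=0.434; u2·a0=0.8725·3.684=3.214; a1+…+a4=3.054 < 3.214 ≤ a1+…+a5=3.684 → R5 fires; G=13 Q=4 C=0
Draw 3: a1=0.000, a2=1.240, a3=0.000, a4=0.000, a5=0.000, a0=1.240; τ=−ln(0.8527)/1.240=0.129 → t=0.562; u2·a0=0.6144·1.240=0.762; a1=0.000 < 0.762 ≤ a1+a2=1.240 → R2 fires; G=14 Q=5 C=0
Draw 4: a1=0.000, a2=1.550, a3=0.000, a4=0.000, a5=0.000, a0=1.550; τ=−ln(0.8748)/1.550=0.086 → t=0.648; u2·a0=0.4480·1.550=0.694; a1=0.000 < 0.694 ≤ a1+a2=1.550 → R2 fires; G=15 Q=6 C=0
Draw 5: a1=0.000, a2=1.860, a3=0.000, a4=0.000, a5=0.000, a0=1.860; τ=−ln(0.8651)/1.860=0.078 → t=0.726; u2·a0=0.5971·1.860=1.111; a1=0.000 < 1.111 ≤ a1+a2=1.860 → R2 fires; G=16 Q=7 C=0
Draw 6: a1=0.000, a2=2.170, a3=0.000, a4=0.000, a5=0.000, a0=2.170; τ=−ln(0.6124)/2.170=0.226 → t=0.952; u2·a0=0.9101·2.170=1.975; a1=0.000 < 1.975 ≤ a1+a2=2.170 → R2 fires; G=17 Q=8 C=0
Draw 7: a1=0.000, a2=2.480, a3=0.000, a4=0.000, a5=0.000, a0=2.480; τ=−ln(0.9580)/2.480=0.017 → t=0.970; u2·a0=0.2576·2.480=0.639; a1=0.000 < 0.639 ≤ a1+a2=2.480 → R2 fires; G=18 Q=9 C=0
Draw 8: a1=0.000, a2=2.790, a3=0.000, a4=0.000, a5=0.000, a0=2.790; τ=−ln(0.7604)/2.790=0.098 → t=1.068; u2·a0=0.5535·2.790=1.544; a1=0.000 < 1.544 ≤ a1+a2=2.790 → R2 fires; G=19 Q=10 C=0
Draw 9: a1=0.000, a2=3.100, a3=0.000, a4=0.000, a5=0.000, a0=3.100; τ=−ln(0.1496)/3.100=0.613 → t=1.681; u2·a0=0.8944·3.100=2.773; a1=0.000 < 2.773 ≤ a1+a2=3.100 → R2 fires; G=20 Q=11 C=0
Draw 10: a1=0.000, a2=3.410, a3=0.000, a4=0.000, a5=0.000, a0=3.410; τ=−ln(0.5597)/3.410=0.170 → t=1.851; u2·a0=0.6460·3.410=2.203; a1=0.000 < 2.203 ≤ a1+a2=3.410 → R2 fires; G=21 Q=12 C=0
Draw 11: a1=0.000, a2=3.720, a3=0.000, a4=0.000, a5=0.000, a0=3.720; τ=−ln(0.1957)/3.720=0.438 → t=2.289; u2·a0=0.8864·3.720=3.297; a1=0.000 < 3.297 ≤ a1+a2=3.720 → R2 fires; G=22 Q=13 C=0
Draw 12: a1=0.000, a2=4.030, a3=0.000, a4=0.000, a5=0.000, a0=4.030; τ=−ln(0.1813)/4.030=0.424 → t=2.713 > T=2.68: stop.
Read off Q at T=2.68: 13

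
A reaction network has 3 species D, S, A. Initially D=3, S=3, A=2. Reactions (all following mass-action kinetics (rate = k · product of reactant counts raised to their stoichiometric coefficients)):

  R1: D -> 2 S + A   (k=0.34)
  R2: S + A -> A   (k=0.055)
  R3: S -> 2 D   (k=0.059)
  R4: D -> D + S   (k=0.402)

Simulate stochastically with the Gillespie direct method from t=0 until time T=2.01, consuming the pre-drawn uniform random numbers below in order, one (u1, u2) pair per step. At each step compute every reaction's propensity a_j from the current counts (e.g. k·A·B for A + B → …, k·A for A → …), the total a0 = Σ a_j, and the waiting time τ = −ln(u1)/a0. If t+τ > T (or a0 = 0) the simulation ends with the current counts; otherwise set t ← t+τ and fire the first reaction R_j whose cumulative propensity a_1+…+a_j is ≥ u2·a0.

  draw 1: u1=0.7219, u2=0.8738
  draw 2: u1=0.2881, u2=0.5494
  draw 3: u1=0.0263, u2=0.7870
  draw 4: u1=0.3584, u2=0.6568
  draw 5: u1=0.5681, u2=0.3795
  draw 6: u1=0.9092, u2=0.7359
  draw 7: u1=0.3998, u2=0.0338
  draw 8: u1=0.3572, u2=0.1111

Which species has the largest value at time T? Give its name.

Dominant species at T: S

t=0.000: D=3 S=3 A=2
Draw 1: a1=1.020, a2=0.330, a3=0.177, a4=1.206, a0=2.733; τ=−ln(0.7219)/2.733=0.119 → t=0.119; u2·a0=0.8738·2.733=2.388; a1+…+a3=1.527 < 2.388 ≤ a1+…+a4=2.733 → R4 fires; D=3 S=4 A=2
Draw 2: a1=1.020, a2=0.440, a3=0.236, a4=1.206, a0=2.902; τ=−ln(0.2881)/2.902=0.429 → t=0.548; u2·a0=0.5494·2.902=1.594; a1+a2=1.460 < 1.594 ≤ a1+…+a3=1.696 → R3 fires; D=5 S=3 A=2
Draw 3: a1=1.700, a2=0.330, a3=0.177, a4=2.010, a0=4.217; τ=−ln(0.0263)/4.217=0.863 → t=1.411; u2·a0=0.7870·4.217=3.319; a1+…+a3=2.207 < 3.319 ≤ a1+…+a4=4.217 → R4 fires; D=5 S=4 A=2
Draw 4: a1=1.700, a2=0.440, a3=0.236, a4=2.010, a0=4.386; τ=−ln(0.3584)/4.386=0.234 → t=1.645; u2·a0=0.6568·4.386=2.881; a1+…+a3=2.376 < 2.881 ≤ a1+…+a4=4.386 → R4 fires; D=5 S=5 A=2
Draw 5: a1=1.700, a2=0.550, a3=0.295, a4=2.010, a0=4.555; τ=−ln(0.5681)/4.555=0.124 → t=1.769; u2·a0=0.3795·4.555=1.729; a1=1.700 < 1.729 ≤ a1+a2=2.250 → R2 fires; D=5 S=4 A=2
Draw 6: a1=1.700, a2=0.440, a3=0.236, a4=2.010, a0=4.386; τ=−ln(0.9092)/4.386=0.022 → t=1.791; u2·a0=0.7359·4.386=3.228; a1+…+a3=2.376 < 3.228 ≤ a1+…+a4=4.386 → R4 fires; D=5 S=5 A=2
Draw 7: a1=1.700, a2=0.550, a3=0.295, a4=2.010, a0=4.555; τ=−ln(0.3998)/4.555=0.201 → t=1.992; u2·a0=0.0338·4.555=0.154 ≤ a1=1.700 → R1 fires; D=4 S=7 A=3
Draw 8: a1=1.360, a2=1.155, a3=0.413, a4=1.608, a0=4.536; τ=−ln(0.3572)/4.536=0.227 → t=2.219 > T=2.01: stop.
At T=2.01: D=4 S=7 A=3; the largest is S.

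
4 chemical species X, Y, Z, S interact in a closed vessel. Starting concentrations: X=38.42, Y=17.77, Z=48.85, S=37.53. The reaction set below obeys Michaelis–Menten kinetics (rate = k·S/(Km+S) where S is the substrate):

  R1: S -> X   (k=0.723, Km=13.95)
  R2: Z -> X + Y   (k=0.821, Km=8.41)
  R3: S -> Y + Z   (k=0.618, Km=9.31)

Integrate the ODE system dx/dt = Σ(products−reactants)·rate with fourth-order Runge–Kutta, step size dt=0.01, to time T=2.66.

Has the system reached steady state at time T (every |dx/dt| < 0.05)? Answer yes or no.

Steady state at T: no

RK4 with dt=0.01: 266 steps to T=2.66. Trajectory (selected grid times):
t=0.00: X=38.42 Y=17.77 Z=48.85 S=37.53
t=0.30: X=38.79 Y=18.13 Z=48.79 S=37.22
t=0.59: X=39.14 Y=18.47 Z=48.73 S=36.93
t=0.89: X=39.51 Y=18.83 Z=48.67 S=36.62
t=1.18: X=39.87 Y=19.18 Z=48.61 S=36.33
t=1.48: X=40.23 Y=19.54 Z=48.54 S=36.02
t=1.77: X=40.59 Y=19.88 Z=48.48 S=35.73
t=2.07: X=40.95 Y=20.24 Z=48.42 S=35.43
t=2.36: X=41.30 Y=20.58 Z=48.36 S=35.14
t=2.66: X=41.67 Y=20.94 Z=48.30 S=34.83
Rates at T: R1=0.5163, R2=0.6992, R3=0.4877
dx/dt at T (Σ net stoichiometry × rate): X=+1.2155, Y=+1.1869, Z=-0.2116, S=-1.0039
Largest |dx/dt| is |+1.2155| (X) ≥ 0.05 → not steady.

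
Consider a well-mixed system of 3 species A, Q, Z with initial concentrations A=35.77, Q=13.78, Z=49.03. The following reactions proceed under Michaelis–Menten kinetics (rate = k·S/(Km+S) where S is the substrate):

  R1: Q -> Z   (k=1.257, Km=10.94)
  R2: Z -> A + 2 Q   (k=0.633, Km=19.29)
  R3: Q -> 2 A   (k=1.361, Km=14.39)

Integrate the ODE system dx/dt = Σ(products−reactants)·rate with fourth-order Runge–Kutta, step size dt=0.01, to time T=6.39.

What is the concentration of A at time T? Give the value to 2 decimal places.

A at T = 46.75

RK4 with dt=0.01: 639 steps to T=6.39. Trajectory (selected grid times):
t=0.00: A=35.77 Q=13.78 Z=49.03
t=0.71: A=37.03 Q=13.46 Z=49.20
t=1.42: A=38.28 Q=13.15 Z=49.37
t=2.13: A=39.52 Q=12.86 Z=49.53
t=2.84: A=40.75 Q=12.57 Z=49.69
t=3.55: A=41.97 Q=12.30 Z=49.84
t=4.26: A=43.18 Q=12.03 Z=49.98
t=4.97: A=44.38 Q=11.78 Z=50.12
t=5.68: A=45.57 Q=11.53 Z=50.26
t=6.39: A=46.75 Q=11.30 Z=50.39
Read off A at T=6.39: 46.75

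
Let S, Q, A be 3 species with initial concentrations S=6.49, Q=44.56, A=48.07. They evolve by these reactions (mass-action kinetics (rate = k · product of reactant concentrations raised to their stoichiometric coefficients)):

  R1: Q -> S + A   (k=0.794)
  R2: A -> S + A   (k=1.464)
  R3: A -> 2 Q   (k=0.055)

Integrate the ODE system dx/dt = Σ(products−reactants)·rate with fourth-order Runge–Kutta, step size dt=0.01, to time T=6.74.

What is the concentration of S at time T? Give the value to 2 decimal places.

S at T = 987.06

RK4 with dt=0.01: 674 steps to T=6.74. Trajectory (selected grid times):
t=0.00: S=6.49 Q=44.56 A=48.07
t=0.75: S=91.62 Q=28.25 A=66.79
t=1.50: S=185.66 Q=20.13 A=77.91
t=2.25: S=286.13 Q=16.20 A=85.21
t=3.00: S=391.82 Q=14.42 A=90.62
t=3.74: S=500.69 Q=13.74 A=95.08
t=4.49: S=615.50 Q=13.63 A=99.20
t=5.24: S=734.78 Q=13.82 A=103.19
t=5.99: S=858.59 Q=14.17 A=107.18
t=6.74: S=987.06 Q=14.61 A=111.24
Read off S at T=6.74: 987.06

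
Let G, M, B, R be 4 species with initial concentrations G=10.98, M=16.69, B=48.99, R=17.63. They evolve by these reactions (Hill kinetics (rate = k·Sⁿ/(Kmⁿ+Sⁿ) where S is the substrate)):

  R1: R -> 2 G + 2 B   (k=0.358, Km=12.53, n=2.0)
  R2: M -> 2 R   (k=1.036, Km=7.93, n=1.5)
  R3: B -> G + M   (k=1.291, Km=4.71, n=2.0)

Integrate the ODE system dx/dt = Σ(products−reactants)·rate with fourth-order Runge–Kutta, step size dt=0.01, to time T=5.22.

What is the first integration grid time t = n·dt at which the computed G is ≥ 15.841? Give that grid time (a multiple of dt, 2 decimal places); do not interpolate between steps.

Threshold first reached at t = 2.73

RK4 with dt=0.01: 522 steps to T=5.22. Trajectory (selected grid times):
t=0.00: G=10.98 M=16.69 B=48.99 R=17.63
t=0.58: G=12.00 M=16.98 B=48.53 R=18.40
t=1.16: G=13.03 M=17.26 B=48.07 R=19.17
t=1.74: G=14.07 M=17.54 B=47.63 R=19.94
t=2.32: G=15.11 M=17.82 B=47.19 R=20.71
t=2.72: G=15.83 M=18.02 B=46.89 R=21.25
t=2.73: G=15.85 M=18.02 B=46.88 R=21.26
t=2.90: G=16.16 M=18.10 B=46.75 R=21.49
t=3.48: G=17.21 M=18.37 B=46.32 R=22.27
t=4.06: G=18.27 M=18.65 B=45.90 R=23.05
t=4.64: G=19.33 M=18.92 B=45.48 R=23.83
t=5.22: G=20.40 M=19.18 B=45.07 R=24.61
G(2.72)=15.832 < 15.841 but G(2.73)=15.850 ≥ 15.841, so the first grid time is t=2.73.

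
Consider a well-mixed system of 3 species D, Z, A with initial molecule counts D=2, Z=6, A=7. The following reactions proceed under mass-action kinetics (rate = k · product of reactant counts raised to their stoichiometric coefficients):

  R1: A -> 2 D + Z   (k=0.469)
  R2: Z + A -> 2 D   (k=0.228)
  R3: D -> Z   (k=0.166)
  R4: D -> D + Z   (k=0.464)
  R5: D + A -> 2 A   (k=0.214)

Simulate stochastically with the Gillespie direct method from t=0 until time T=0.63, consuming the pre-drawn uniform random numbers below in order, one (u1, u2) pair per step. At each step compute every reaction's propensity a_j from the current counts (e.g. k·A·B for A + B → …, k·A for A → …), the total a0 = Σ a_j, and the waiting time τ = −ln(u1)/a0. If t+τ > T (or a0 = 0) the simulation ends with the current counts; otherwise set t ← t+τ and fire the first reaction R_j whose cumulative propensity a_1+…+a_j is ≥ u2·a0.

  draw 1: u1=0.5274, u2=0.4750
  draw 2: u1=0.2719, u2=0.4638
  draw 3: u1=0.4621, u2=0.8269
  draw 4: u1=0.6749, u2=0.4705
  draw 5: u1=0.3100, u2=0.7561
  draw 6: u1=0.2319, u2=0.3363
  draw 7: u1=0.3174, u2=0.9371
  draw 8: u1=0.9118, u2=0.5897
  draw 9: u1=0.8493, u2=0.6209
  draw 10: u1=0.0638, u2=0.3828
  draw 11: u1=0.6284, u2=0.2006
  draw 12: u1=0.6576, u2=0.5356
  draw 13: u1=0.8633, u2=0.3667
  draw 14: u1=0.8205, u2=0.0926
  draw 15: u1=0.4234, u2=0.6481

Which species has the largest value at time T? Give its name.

t=0.000: D=2 Z=6 A=7
Draw 1: a1=3.283, a2=9.576, a3=0.332, a4=0.928, a5=2.996, a0=17.115; τ=−ln(0.5274)/17.115=0.037 → t=0.037; u2·a0=0.4750·17.115=8.130; a1=3.283 < 8.130 ≤ a1+a2=12.859 → R2 fires; D=4 Z=5 A=6
Draw 2: a1=2.814, a2=6.840, a3=0.664, a4=1.856, a5=5.136, a0=17.310; τ=−ln(0.2719)/17.310=0.075 → t=0.113; u2·a0=0.4638·17.310=8.028; a1=2.814 < 8.028 ≤ a1+a2=9.654 → R2 fires; D=6 Z=4 A=5
Draw 3: a1=2.345, a2=4.560, a3=0.996, a4=2.784, a5=6.420, a0=17.105; τ=−ln(0.4621)/17.105=0.045 → t=0.158; u2·a0=0.8269·17.105=14.144; a1+…+a4=10.685 < 14.144 ≤ a1+…+a5=17.105 → R5 fires; D=5 Z=4 A=6
Draw 4: a1=2.814, a2=5.472, a3=0.830, a4=2.320, a5=6.420, a0=17.856; τ=−ln(0.6749)/17.856=0.022 → t=0.180; u2·a0=0.4705·17.856=8.401; a1+a2=8.286 < 8.401 ≤ a1+…+a3=9.116 → R3 fires; D=4 Z=5 A=6
Draw 5: a1=2.814, a2=6.840, a3=0.664, a4=1.856, a5=5.136, a0=17.310; τ=−ln(0.3100)/17.310=0.068 → t=0.247; u2·a0=0.7561·17.310=13.088; a1+…+a4=12.174 < 13.088 ≤ a1+…+a5=17.310 → R5 fires; D=3 Z=5 A=7
Draw 6: a1=3.283, a2=7.980, a3=0.498, a4=1.392, a5=4.494, a0=17.647; τ=−ln(0.2319)/17.647=0.083 → t=0.330; u2·a0=0.3363·17.647=5.935; a1=3.283 < 5.935 ≤ a1+a2=11.263 → R2 fires; D=5 Z=4 A=6
Draw 7: a1=2.814, a2=5.472, a3=0.830, a4=2.320, a5=6.420, a0=17.856; τ=−ln(0.3174)/17.856=0.064 → t=0.395; u2·a0=0.9371·17.856=16.733; a1+…+a4=11.436 < 16.733 ≤ a1+…+a5=17.856 → R5 fires; D=4 Z=4 A=7
Draw 8: a1=3.283, a2=6.384, a3=0.664, a4=1.856, a5=5.992, a0=18.179; τ=−ln(0.9118)/18.179=0.005 → t=0.400; u2·a0=0.5897·18.179=10.720; a1+…+a3=10.331 < 10.720 ≤ a1+…+a4=12.187 → R4 fires; D=4 Z=5 A=7
Draw 9: a1=3.283, a2=7.980, a3=0.664, a4=1.856, a5=5.992, a0=19.775; τ=−ln(0.8493)/19.775=0.008 → t=0.408; u2·a0=0.6209·19.775=12.278; a1+…+a3=11.927 < 12.278 ≤ a1+…+a4=13.783 → R4 fires; D=4 Z=6 A=7
Draw 10: a1=3.283, a2=9.576, a3=0.664, a4=1.856, a5=5.992, a0=21.371; τ=−ln(0.0638)/21.371=0.129 → t=0.537; u2·a0=0.3828·21.371=8.181; a1=3.283 < 8.181 ≤ a1+a2=12.859 → R2 fires; D=6 Z=5 A=6
Draw 11: a1=2.814, a2=6.840, a3=0.996, a4=2.784, a5=7.704, a0=21.138; τ=−ln(0.6284)/21.138=0.022 → t=0.559; u2·a0=0.2006·21.138=4.240; a1=2.814 < 4.240 ≤ a1+a2=9.654 → R2 fires; D=8 Z=4 A=5
Draw 12: a1=2.345, a2=4.560, a3=1.328, a4=3.712, a5=8.560, a0=20.505; τ=−ln(0.6576)/20.505=0.020 → t=0.579; u2·a0=0.5356·20.505=10.982; a1+…+a3=8.233 < 10.982 ≤ a1+…+a4=11.945 → R4 fires; D=8 Z=5 A=5
Draw 13: a1=2.345, a2=5.700, a3=1.328, a4=3.712, a5=8.560, a0=21.645; τ=−ln(0.8633)/21.645=0.007 → t=0.586; u2·a0=0.3667·21.645=7.937; a1=2.345 < 7.937 ≤ a1+a2=8.045 → R2 fires; D=10 Z=4 A=4
Draw 14: a1=1.876, a2=3.648, a3=1.660, a4=4.640, a5=8.560, a0=20.384; τ=−ln(0.8205)/20.384=0.010 → t=0.596; u2·a0=0.0926·20.384=1.888; a1=1.876 < 1.888 ≤ a1+a2=5.524 → R2 fires; D=12 Z=3 A=3
Draw 15: a1=1.407, a2=2.052, a3=1.992, a4=5.568, a5=7.704, a0=18.723; τ=−ln(0.4234)/18.723=0.046 → t=0.641 > T=0.63: stop.
At T=0.63: D=12 Z=3 A=3; the largest is D.

Dominant species at T: D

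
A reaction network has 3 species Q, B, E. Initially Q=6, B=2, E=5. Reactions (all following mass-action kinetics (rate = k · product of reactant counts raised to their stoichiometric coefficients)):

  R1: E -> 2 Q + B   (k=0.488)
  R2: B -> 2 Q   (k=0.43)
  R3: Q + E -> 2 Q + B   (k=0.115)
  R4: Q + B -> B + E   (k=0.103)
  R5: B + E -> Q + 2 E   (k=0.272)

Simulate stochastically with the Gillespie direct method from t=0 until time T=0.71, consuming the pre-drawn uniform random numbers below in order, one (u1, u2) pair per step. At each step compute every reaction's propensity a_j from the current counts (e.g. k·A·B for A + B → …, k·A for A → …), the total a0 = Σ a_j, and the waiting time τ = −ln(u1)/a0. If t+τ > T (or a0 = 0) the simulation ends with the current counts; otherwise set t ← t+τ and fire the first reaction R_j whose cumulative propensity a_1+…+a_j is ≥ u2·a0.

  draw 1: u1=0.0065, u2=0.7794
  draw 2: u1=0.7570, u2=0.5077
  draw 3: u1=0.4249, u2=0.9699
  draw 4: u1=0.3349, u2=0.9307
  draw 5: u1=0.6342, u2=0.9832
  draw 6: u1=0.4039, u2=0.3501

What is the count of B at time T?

t=0.000: Q=6 B=2 E=5
Draw 1: a1=2.440, a2=0.860, a3=3.450, a4=1.236, a5=2.720, a0=10.706; τ=−ln(0.0065)/10.706=0.470 → t=0.470; u2·a0=0.7794·10.706=8.344; a1+…+a4=7.986 < 8.344 ≤ a1+…+a5=10.706 → R5 fires; Q=7 B=1 E=6
Draw 2: a1=2.928, a2=0.430, a3=4.830, a4=0.721, a5=1.632, a0=10.541; τ=−ln(0.7570)/10.541=0.026 → t=0.497; u2·a0=0.5077·10.541=5.352; a1+a2=3.358 < 5.352 ≤ a1+…+a3=8.188 → R3 fires; Q=8 B=2 E=5
Draw 3: a1=2.440, a2=0.860, a3=4.600, a4=1.648, a5=2.720, a0=12.268; τ=−ln(0.4249)/12.268=0.070 → t=0.567; u2·a0=0.9699·12.268=11.899; a1+…+a4=9.548 < 11.899 ≤ a1+…+a5=12.268 → R5 fires; Q=9 B=1 E=6
Draw 4: a1=2.928, a2=0.430, a3=6.210, a4=0.927, a5=1.632, a0=12.127; τ=−ln(0.3349)/12.127=0.090 → t=0.657; u2·a0=0.9307·12.127=11.287; a1+…+a4=10.495 < 11.287 ≤ a1+…+a5=12.127 → R5 fires; Q=10 B=0 E=7
Draw 5: a1=3.416, a2=0.000, a3=8.050, a4=0.000, a5=0.000, a0=11.466; τ=−ln(0.6342)/11.466=0.040 → t=0.696; u2·a0=0.9832·11.466=11.273; a1+a2=3.416 < 11.273 ≤ a1+…+a3=11.466 → R3 fires; Q=11 B=1 E=6
Draw 6: a1=2.928, a2=0.430, a3=7.590, a4=1.133, a5=1.632, a0=13.713; τ=−ln(0.4039)/13.713=0.066 → t=0.763 > T=0.71: stop.
Read off B at T=0.71: 1

B at T = 1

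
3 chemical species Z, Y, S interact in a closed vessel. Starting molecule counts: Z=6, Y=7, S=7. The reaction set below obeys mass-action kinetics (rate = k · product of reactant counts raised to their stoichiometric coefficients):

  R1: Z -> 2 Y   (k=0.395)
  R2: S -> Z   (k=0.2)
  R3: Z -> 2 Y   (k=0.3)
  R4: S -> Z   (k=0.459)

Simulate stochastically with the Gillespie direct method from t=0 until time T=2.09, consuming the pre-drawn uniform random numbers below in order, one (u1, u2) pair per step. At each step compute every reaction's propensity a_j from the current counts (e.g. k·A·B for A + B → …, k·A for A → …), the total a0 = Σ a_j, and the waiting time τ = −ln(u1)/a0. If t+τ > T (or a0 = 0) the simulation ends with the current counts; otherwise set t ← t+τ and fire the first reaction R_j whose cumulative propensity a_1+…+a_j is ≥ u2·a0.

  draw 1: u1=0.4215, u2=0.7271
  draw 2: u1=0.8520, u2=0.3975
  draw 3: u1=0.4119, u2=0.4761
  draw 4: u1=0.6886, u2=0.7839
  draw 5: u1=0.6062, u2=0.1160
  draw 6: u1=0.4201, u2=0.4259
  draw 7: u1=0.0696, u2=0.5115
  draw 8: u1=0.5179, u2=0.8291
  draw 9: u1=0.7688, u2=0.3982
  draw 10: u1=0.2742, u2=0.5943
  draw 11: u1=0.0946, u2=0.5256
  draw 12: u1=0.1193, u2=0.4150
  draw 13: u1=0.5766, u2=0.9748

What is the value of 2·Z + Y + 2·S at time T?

Check how each reaction changes W = 2·Z + Y + 2·S (weight of products minus weight of reactants):
R1: Z -> 2 Y: (1·2) − (2·1) = 2 − 2 = 0
R2: S -> Z: (2·1) − (2·1) = 2 − 2 = 0
R3: Z -> 2 Y: (1·2) − (2·1) = 2 − 2 = 0
R4: S -> Z: (2·1) − (2·1) = 2 − 2 = 0
Every reaction leaves W unchanged, so W is conserved and no simulation is needed: W(T) = W(0) = 2·6 + 7 + 2·7 = 33

Value at T = 33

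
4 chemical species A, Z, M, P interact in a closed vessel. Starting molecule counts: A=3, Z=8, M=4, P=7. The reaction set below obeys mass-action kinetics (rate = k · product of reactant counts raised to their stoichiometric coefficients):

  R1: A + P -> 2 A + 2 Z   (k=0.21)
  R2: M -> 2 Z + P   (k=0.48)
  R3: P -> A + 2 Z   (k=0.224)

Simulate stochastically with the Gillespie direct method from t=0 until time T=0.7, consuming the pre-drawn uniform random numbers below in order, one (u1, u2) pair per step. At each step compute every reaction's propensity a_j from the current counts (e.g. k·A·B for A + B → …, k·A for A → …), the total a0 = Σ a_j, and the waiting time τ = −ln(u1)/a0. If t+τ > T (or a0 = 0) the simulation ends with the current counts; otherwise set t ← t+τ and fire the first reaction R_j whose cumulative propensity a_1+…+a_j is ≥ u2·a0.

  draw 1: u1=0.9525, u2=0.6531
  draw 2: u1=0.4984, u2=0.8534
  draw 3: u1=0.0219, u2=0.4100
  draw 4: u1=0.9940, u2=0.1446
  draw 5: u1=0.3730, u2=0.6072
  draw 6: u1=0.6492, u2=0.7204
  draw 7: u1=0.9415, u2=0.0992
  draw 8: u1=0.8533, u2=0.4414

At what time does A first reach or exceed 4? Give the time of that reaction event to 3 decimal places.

Threshold first reached at t = 0.090

t=0.000: A=3 Z=8 M=4 P=7
Draw 1: a1=4.410, a2=1.920, a3=1.568, a0=7.898; τ=−ln(0.9525)/7.898=0.006 → t=0.006; u2·a0=0.6531·7.898=5.158; a1=4.410 < 5.158 ≤ a1+a2=6.330 → R2 fires; A=3 Z=10 M=3 P=8
Draw 2: a1=5.040, a2=1.440, a3=1.792, a0=8.272; τ=−ln(0.4984)/8.272=0.084 → t=0.090; u2·a0=0.8534·8.272=7.059; a1+a2=6.480 < 7.059 ≤ a1+…+a3=8.272 → R3 fires; A=4 Z=12 M=3 P=7
Draw 3: a1=5.880, a2=1.440, a3=1.568, a0=8.888; τ=−ln(0.0219)/8.888=0.430 → t=0.520; u2·a0=0.4100·8.888=3.644 ≤ a1=5.880 → R1 fires; A=5 Z=14 M=3 P=6
Draw 4: a1=6.300, a2=1.440, a3=1.344, a0=9.084; τ=−ln(0.9940)/9.084=0.001 → t=0.521; u2·a0=0.1446·9.084=1.314 ≤ a1=6.300 → R1 fires; A=6 Z=16 M=3 P=5
Draw 5: a1=6.300, a2=1.440, a3=1.120, a0=8.860; τ=−ln(0.3730)/8.860=0.111 → t=0.632; u2·a0=0.6072·8.860=5.380 ≤ a1=6.300 → R1 fires; A=7 Z=18 M=3 P=4
Draw 6: a1=5.880, a2=1.440, a3=0.896, a0=8.216; τ=−ln(0.6492)/8.216=0.053 → t=0.685; u2·a0=0.7204·8.216=5.919; a1=5.880 < 5.919 ≤ a1+a2=7.320 → R2 fires; A=7 Z=20 M=2 P=5
Draw 7: a1=7.350, a2=0.960, a3=1.120, a0=9.430; τ=−ln(0.9415)/9.430=0.006 → t=0.691; u2·a0=0.0992·9.430=0.935 ≤ a1=7.350 → R1 fires; A=8 Z=22 M=2 P=4
Draw 8: a1=6.720, a2=0.960, a3=0.896, a0=8.576; τ=−ln(0.8533)/8.576=0.018 → t=0.710 > T=0.7: stop.
A first becomes ≥ 4 when it reaches 4 at the event at t=0.090.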